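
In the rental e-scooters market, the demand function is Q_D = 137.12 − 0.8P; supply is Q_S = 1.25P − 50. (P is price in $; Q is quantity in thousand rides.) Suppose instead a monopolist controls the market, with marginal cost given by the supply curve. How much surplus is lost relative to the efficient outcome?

In inverse form: demand P = 171.4 − 1.25Q, supply P = 40 + 0.8Q.
Competitive equilibrium: 171.4 − 1.25Q = 40 + 0.8Q → Q* = 64.0976, P* = 91.278.
Marginal revenue: MR = 171.4 − 2.5Q. Set MR = MC: 171.4 − 2.5Q = 40 + 0.8Q → Q_m = 39.8182.
Price P_m = 171.4 − 1.25·39.8182 = 121.6273; MC(Q_m) = 40 + 0.8·39.8182 = 71.8546.
Competitive Q* = 64.0976, so ΔQ = 24.2794; wedge = 121.6273 − 71.8546 = 49.7727.
DWL = ½ × 24.2794 × 49.7727 = $604.23 thousand.

$604.23 thousand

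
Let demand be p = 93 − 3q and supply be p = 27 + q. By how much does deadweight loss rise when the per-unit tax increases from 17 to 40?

163.875

Competitive equilibrium: 93 − 3q = 27 + q → q* = 16.5, p* = 43.5.
For a per-unit tax t: Δq = t/4, so DWL = ½·t·(t/4) = t²/8.
At t = 17: DWL = 36.125. At t = 40: DWL = 200.
Increase = 200 − 36.125 = 163.875.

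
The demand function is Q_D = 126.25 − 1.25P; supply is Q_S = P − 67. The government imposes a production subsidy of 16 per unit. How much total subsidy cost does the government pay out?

444.44

In inverse form: demand P = 101 − 0.8Q, supply P = 67 + Q.
Competitive equilibrium: 101 − 0.8Q = 67 + Q → Q* = 18.8889, P* = 85.8889.
The subsidy lowers effective supply by 16: P = 51 + Q.
New quantity: 101 − 0.8Q = 51 + Q → Q' = 27.7778.
Total subsidy cost = 16 × 27.7778 = 444.44.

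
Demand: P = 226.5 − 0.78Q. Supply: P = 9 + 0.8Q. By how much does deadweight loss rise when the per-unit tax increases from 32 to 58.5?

758.94

Competitive equilibrium: 226.5 − 0.78Q = 9 + 0.8Q → Q* = 137.6582, P* = 119.1266.
For a per-unit tax t: ΔQ = t/1.58, so DWL = ½·t·(t/1.58) = t²/3.16.
At t = 32: DWL = 324.051. At t = 58.5: DWL = 1082.991.
Increase = 1082.991 − 324.051 = 758.94.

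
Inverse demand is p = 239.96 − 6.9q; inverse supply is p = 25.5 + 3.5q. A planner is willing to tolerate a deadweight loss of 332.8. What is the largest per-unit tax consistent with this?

83.2

Competitive equilibrium: 239.96 − 6.9q = 25.5 + 3.5q → q* = 20.6212, p* = 97.674.
A tax t gives Δq = t/10.4 and wedge t, so DWL = t²/20.8.
t²/20.8 = 332.8 → t² = 6922.24 → t = 83.2.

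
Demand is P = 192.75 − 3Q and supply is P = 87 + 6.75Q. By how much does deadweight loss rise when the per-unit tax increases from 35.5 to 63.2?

Competitive equilibrium: 192.75 − 3Q = 87 + 6.75Q → Q* = 10.8462, P* = 160.2115.
For a per-unit tax t: ΔQ = t/9.75, so DWL = ½·t·(t/9.75) = t²/19.5.
At t = 35.5: DWL = 64.6282. At t = 63.2: DWL = 204.8328.
Increase = 204.8328 − 64.6282 = 140.20.

140.20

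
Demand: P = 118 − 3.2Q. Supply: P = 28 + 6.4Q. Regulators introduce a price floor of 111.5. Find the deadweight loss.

258.87

Competitive equilibrium: 118 − 3.2Q = 28 + 6.4Q → Q* = 9.375, P* = 88.
At the floor P = 111.5, quantity demanded = (118 − 111.5)/3.2 = 2.03125.
Sellers' marginal cost at Q' = 2.03125: 28 + 6.4·2.03125 = 41.
ΔQ = 9.375 − 2.03125 = 7.34375; wedge = 111.5 − 41 = 70.5.
Welfare loss = ½ × 7.34375 × 70.5 = 258.87.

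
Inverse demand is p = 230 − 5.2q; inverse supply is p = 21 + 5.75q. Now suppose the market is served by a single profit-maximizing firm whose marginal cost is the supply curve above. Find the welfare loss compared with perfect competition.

206.78

Competitive equilibrium: 230 − 5.2q = 21 + 5.75q → q* = 19.0868, p* = 130.7489.
Marginal revenue: MR = 230 − 10.4q. Set MR = MC: 230 − 10.4q = 21 + 5.75q → q_m = 12.9412.
Price p_m = 230 − 5.2·12.9412 = 162.7058; MC(q_m) = 21 + 5.75·12.9412 = 95.4119.
Competitive q* = 19.0868, so Δq = 6.1456; wedge = 162.7058 − 95.4119 = 67.2939.
The triangle = ½ × 6.1456 × 67.2939 = 206.78.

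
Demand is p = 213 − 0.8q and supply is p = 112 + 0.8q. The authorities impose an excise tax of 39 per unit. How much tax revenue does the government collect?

Competitive equilibrium: 213 − 0.8q = 112 + 0.8q → q* = 63.125, p* = 162.5.
With the tax, the buyer price exceeds the seller price by 39: (213 − 0.8q) − (112 + 0.8q) = 39 → q' = 38.75.
Tax revenue = 39 × 38.75 = 1511.25.

1511.25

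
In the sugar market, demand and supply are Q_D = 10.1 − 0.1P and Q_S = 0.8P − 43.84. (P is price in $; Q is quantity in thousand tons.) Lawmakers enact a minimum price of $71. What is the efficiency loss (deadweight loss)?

In inverse form: demand P = 101 − 10Q, supply P = 54.8 + 1.25Q.
Competitive equilibrium: 101 − 10Q = 54.8 + 1.25Q → Q* = 4.1067, P* = 59.9333.
At the floor P = 71, quantity demanded = (101 − 71)/10 = 3.
Sellers' marginal cost at Q' = 3: 54.8 + 1.25·3 = 58.55.
ΔQ = 4.1067 − 3 = 1.1067; wedge = 71 − 58.55 = 12.45.
Deadweight loss = ½ × 1.1067 × 12.45 = $6.889 thousand.

$6.889 thousand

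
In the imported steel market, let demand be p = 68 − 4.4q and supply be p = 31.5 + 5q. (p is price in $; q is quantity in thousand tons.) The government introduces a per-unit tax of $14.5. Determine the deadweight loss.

Competitive equilibrium: 68 − 4.4q = 31.5 + 5q → q* = 3.883, p* = 50.9149.
With the tax, the buyer price exceeds the seller price by 14.5: (68 − 4.4q) − (31.5 + 5q) = 14.5 → q' = 2.3404.
Δq = 3.883 − 2.3404 = 1.5426; the wedge equals the tax, 14.5.
Deadweight loss = ½ × 1.5426 × 14.5 = $11.18 thousand.

$11.18 thousand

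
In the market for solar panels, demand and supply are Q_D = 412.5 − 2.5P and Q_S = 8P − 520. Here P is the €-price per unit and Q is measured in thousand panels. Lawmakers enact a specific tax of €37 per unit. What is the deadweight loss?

In inverse form: demand P = 165 − 0.4Q, supply P = 65 + 0.125Q.
Competitive equilibrium: 165 − 0.4Q = 65 + 0.125Q → Q* = 190.4762, P* = 88.8095.
With the tax, the buyer price exceeds the seller price by 37: (165 − 0.4Q) − (65 + 0.125Q) = 37 → Q' = 120.
ΔQ = 190.4762 − 120 = 70.4762; the wedge equals the tax, 37.
Deadweight loss = ½ × 70.4762 × 37 = €1303.81 thousand.

€1303.81 thousand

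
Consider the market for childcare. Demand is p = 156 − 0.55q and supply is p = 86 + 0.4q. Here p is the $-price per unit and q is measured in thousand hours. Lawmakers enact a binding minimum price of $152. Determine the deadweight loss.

Competitive equilibrium: 156 − 0.55q = 86 + 0.4q → q* = 73.6842, p* = 115.4737.
At the floor p = 152, quantity demanded = (156 − 152)/0.55 = 7.2727.
Sellers' marginal cost at q' = 7.2727: 86 + 0.4·7.2727 = 88.9091.
Δq = 73.6842 − 7.2727 = 66.4115; wedge = 152 − 88.9091 = 63.0909.
The triangle = ½ × 66.4115 × 63.0909 = $2094.98 thousand.

$2094.98 thousand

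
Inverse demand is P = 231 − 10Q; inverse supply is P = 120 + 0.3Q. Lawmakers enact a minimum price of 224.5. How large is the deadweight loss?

528.13

Competitive equilibrium: 231 − 10Q = 120 + 0.3Q → Q* = 10.7767, P* = 123.233.
At the floor P = 224.5, quantity demanded = (231 − 224.5)/10 = 0.65.
Sellers' marginal cost at Q' = 0.65: 120 + 0.3·0.65 = 120.195.
ΔQ = 10.7767 − 0.65 = 10.1267; wedge = 224.5 − 120.195 = 104.305.
The triangle = ½ × 10.1267 × 104.305 = 528.13.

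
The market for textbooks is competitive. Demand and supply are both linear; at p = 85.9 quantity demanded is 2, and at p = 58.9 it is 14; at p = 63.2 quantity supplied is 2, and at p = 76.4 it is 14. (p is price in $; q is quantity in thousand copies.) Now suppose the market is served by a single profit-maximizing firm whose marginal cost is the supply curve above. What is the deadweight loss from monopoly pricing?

$20.83 thousand

Demand slope = (58.9 − 85.9)/(14 − 2) = −2.25, so p = 90.4 − 2.25q.
Supply slope = (76.4 − 63.2)/(14 − 2) = 1.1, so p = 61 + 1.1q.
Competitive equilibrium: 90.4 − 2.25q = 61 + 1.1q → q* = 8.7761, p* = 70.6537.
Marginal revenue: MR = 90.4 − 4.5q. Set MR = MC: 90.4 − 4.5q = 61 + 1.1q → q_m = 5.25.
Price p_m = 90.4 − 2.25·5.25 = 78.5875; MC(q_m) = 61 + 1.1·5.25 = 66.775.
Competitive q* = 8.7761, so Δq = 3.5261; wedge = 78.5875 − 66.775 = 11.8125.
Deadweight loss = ½ × 3.5261 × 11.8125 = $20.83 thousand.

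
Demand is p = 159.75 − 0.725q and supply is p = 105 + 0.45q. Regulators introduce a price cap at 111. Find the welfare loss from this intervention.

Competitive equilibrium: 159.75 − 0.725q = 105 + 0.45q → q* = 46.5957, p* = 125.9681.
At the ceiling p = 111, quantity supplied = (111 − 105)/0.45 = 13.3333.
Willingness to pay at q' = 13.3333: 159.75 − 0.725·13.3333 = 150.0834.
Δq = 46.5957 − 13.3333 = 33.2624; wedge = 150.0834 − 111 = 39.0834.
DWL = ½ × 33.2624 × 39.0834 = 650.

650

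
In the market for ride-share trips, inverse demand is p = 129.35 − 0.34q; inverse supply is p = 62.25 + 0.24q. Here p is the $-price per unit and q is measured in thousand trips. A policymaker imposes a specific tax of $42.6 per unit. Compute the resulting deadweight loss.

Competitive equilibrium: 129.35 − 0.34q = 62.25 + 0.24q → q* = 115.6897, p* = 90.0155.
With the tax, the buyer price exceeds the seller price by 42.6: (129.35 − 0.34q) − (62.25 + 0.24q) = 42.6 → q' = 42.2414.
Δq = 115.6897 − 42.2414 = 73.4483; the wedge equals the tax, 42.6.
DWL = ½ × 73.4483 × 42.6 = $1564.45 thousand.

$1564.45 thousand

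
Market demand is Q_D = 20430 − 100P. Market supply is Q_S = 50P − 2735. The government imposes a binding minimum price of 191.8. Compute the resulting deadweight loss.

In inverse form: demand P = 204.3 − 0.01Q, supply P = 54.7 + 0.02Q.
Competitive equilibrium: 204.3 − 0.01Q = 54.7 + 0.02Q → Q* = 4986.6667, P* = 154.4333.
At the floor P = 191.8, quantity demanded = (204.3 − 191.8)/0.01 = 1250.
Sellers' marginal cost at Q' = 1250: 54.7 + 0.02·1250 = 79.7.
ΔQ = 4986.6667 − 1250 = 3736.6667; wedge = 191.8 − 79.7 = 112.1.
DWL = ½ × 3736.6667 × 112.1 = 209440.17.

209440.17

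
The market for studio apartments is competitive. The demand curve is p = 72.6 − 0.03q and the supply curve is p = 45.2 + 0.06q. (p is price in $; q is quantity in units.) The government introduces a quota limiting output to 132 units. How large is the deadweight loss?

$1338.17

Competitive equilibrium: 72.6 − 0.03q = 45.2 + 0.06q → q* = 304.4444, p* = 63.4667.
At q = 132: demand price = 72.6 − 0.03·132 = 68.64; supply price = 45.2 + 0.06·132 = 53.12.
Δq = 304.4444 − 132 = 172.4444; wedge = 68.64 − 53.12 = 15.52.
Welfare loss = ½ × 172.4444 × 15.52 = $1338.17.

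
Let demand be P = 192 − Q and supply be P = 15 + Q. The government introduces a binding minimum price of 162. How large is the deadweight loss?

3422.25

Competitive equilibrium: 192 − Q = 15 + Q → Q* = 88.5, P* = 103.5.
At the floor P = 162, quantity demanded = (192 − 162)/1 = 30.
Sellers' marginal cost at Q' = 30: 15 + 1·30 = 45.
ΔQ = 88.5 − 30 = 58.5; wedge = 162 − 45 = 117.
Welfare loss = ½ × 58.5 × 117 = 3422.25.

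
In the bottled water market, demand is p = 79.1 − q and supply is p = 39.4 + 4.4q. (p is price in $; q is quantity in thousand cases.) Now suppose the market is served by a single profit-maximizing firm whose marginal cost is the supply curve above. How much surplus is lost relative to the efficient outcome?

Competitive equilibrium: 79.1 − q = 39.4 + 4.4q → q* = 7.3519, p* = 71.7481.
Marginal revenue: MR = 79.1 − 2q. Set MR = MC: 79.1 − 2q = 39.4 + 4.4q → q_m = 6.2031.
Price p_m = 79.1 − 1·6.2031 = 72.8969; MC(q_m) = 39.4 + 4.4·6.2031 = 66.6936.
Competitive q* = 7.3519, so Δq = 1.1488; wedge = 72.8969 − 66.6936 = 6.2033.
Welfare loss = ½ × 1.1488 × 6.2033 = $3.56 thousand.

$3.56 thousand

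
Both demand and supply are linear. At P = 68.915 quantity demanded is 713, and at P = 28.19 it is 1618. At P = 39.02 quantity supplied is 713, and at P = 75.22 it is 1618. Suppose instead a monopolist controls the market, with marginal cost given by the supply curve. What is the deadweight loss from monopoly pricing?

5772.80

Demand slope = (28.19 − 68.915)/(1618 − 713) = −0.045, so P = 101 − 0.045Q.
Supply slope = (75.22 − 39.02)/(1618 − 713) = 0.04, so P = 10.5 + 0.04Q.
Competitive equilibrium: 101 − 0.045Q = 10.5 + 0.04Q → Q* = 1064.7059, P* = 53.0882.
Marginal revenue: MR = 101 − 0.09Q. Set MR = MC: 101 − 0.09Q = 10.5 + 0.04Q → Q_m = 696.1538.
Price P_m = 101 − 0.045·696.1538 = 69.6731; MC(Q_m) = 10.5 + 0.04·696.1538 = 38.3462.
Competitive Q* = 1064.7059, so ΔQ = 368.5521; wedge = 69.6731 − 38.3462 = 31.3269.
The triangle = ½ × 368.5521 × 31.3269 = 5772.80.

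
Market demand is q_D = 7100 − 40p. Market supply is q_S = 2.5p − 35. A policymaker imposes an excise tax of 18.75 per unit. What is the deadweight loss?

In inverse form: demand p = 177.5 − 0.025q, supply p = 14 + 0.4q.
Competitive equilibrium: 177.5 − 0.025q = 14 + 0.4q → q* = 384.7059, p* = 167.8824.
With the tax, the buyer price exceeds the seller price by 18.75: (177.5 − 0.025q) − (14 + 0.4q) = 18.75 → q' = 340.5882.
Δq = 384.7059 − 340.5882 = 44.1177; the wedge equals the tax, 18.75.
DWL = ½ × 44.1177 × 18.75 = 413.60.

413.60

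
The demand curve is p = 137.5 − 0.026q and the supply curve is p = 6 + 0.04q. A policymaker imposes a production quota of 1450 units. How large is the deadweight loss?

Competitive equilibrium: 137.5 − 0.026q = 6 + 0.04q → q* = 1992.4242, p* = 85.697.
At q = 1450: demand price = 137.5 − 0.026·1450 = 99.8; supply price = 6 + 0.04·1450 = 64.
Δq = 1992.4242 − 1450 = 542.4242; wedge = 99.8 − 64 = 35.8.
The triangle = ½ × 542.4242 × 35.8 = 9709.39.

9709.39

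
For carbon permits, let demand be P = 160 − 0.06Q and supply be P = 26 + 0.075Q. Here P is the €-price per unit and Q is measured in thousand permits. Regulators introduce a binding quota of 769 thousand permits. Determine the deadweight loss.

Competitive equilibrium: 160 − 0.06Q = 26 + 0.075Q → Q* = 992.5926, P* = 100.4444.
At Q = 769: demand price = 160 − 0.06·769 = 113.86; supply price = 26 + 0.075·769 = 83.675.
ΔQ = 992.5926 − 769 = 223.5926; wedge = 113.86 − 83.675 = 30.185.
DWL = ½ × 223.5926 × 30.185 = €3374.57 thousand.

€3374.57 thousand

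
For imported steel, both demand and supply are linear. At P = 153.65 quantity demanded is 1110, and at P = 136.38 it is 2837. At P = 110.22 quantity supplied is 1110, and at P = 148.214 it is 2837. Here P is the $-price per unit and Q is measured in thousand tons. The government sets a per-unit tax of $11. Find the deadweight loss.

Demand slope = (136.38 − 153.65)/(2837 − 1110) = −0.01, so P = 164.75 − 0.01Q.
Supply slope = (148.214 − 110.22)/(2837 − 1110) = 0.022, so P = 85.8 + 0.022Q.
Competitive equilibrium: 164.75 − 0.01Q = 85.8 + 0.022Q → Q* = 2467.1875, P* = 140.0781.
With the tax, the buyer price exceeds the seller price by 11: (164.75 − 0.01Q) − (85.8 + 0.022Q) = 11 → Q' = 2123.4375.
ΔQ = 2467.1875 − 2123.4375 = 343.75; the wedge equals the tax, 11.
Deadweight loss = ½ × 343.75 × 11 = $1890.625 thousand.

$1890.625 thousand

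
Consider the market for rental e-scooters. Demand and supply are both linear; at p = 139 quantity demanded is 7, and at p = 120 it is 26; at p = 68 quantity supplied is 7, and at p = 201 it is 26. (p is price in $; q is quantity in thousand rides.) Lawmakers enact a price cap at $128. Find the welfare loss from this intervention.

$0.37 thousand

Demand slope = (120 − 139)/(26 − 7) = −1, so p = 146 − q.
Supply slope = (201 − 68)/(26 − 7) = 7, so p = 19 + 7q.
Competitive equilibrium: 146 − q = 19 + 7q → q* = 15.875, p* = 130.125.
At the ceiling p = 128, quantity supplied = (128 − 19)/7 = 15.5714.
Willingness to pay at q' = 15.5714: 146 − 1·15.5714 = 130.4286.
Δq = 15.875 − 15.5714 = 0.3036; wedge = 130.4286 − 128 = 2.4286.
Deadweight loss = ½ × 0.3036 × 2.4286 = $0.37 thousand.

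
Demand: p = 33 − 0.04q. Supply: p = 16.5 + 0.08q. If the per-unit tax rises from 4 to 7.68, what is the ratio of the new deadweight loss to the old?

Competitive equilibrium: 33 − 0.04q = 16.5 + 0.08q → q* = 137.5, p* = 27.5.
For a per-unit tax t: Δq = t/0.12, so DWL = ½·t·(t/0.12) = t²/0.24.
At t = 4: DWL = 66.667. At t = 7.68: DWL = 245.76.
Ratio = (7.68/4)² = 3.6864.

3.6864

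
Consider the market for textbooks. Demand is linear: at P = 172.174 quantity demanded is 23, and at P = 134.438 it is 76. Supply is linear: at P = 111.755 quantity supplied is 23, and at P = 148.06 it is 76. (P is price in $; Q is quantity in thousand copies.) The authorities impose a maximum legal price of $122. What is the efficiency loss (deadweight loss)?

Demand slope = (134.438 − 172.174)/(76 − 23) = −0.712, so P = 188.55 − 0.712Q.
Supply slope = (148.06 − 111.755)/(76 − 23) = 0.685, so P = 96 + 0.685Q.
Competitive equilibrium: 188.55 − 0.712Q = 96 + 0.685Q → Q* = 66.2491, P* = 141.3806.
At the ceiling P = 122, quantity supplied = (122 − 96)/0.685 = 37.9562.
Willingness to pay at Q' = 37.9562: 188.55 − 0.712·37.9562 = 161.5252.
ΔQ = 66.2491 − 37.9562 = 28.2929; wedge = 161.5252 − 122 = 39.5252.
The triangle = ½ × 28.2929 × 39.5252 = $559.14 thousand.

$559.14 thousand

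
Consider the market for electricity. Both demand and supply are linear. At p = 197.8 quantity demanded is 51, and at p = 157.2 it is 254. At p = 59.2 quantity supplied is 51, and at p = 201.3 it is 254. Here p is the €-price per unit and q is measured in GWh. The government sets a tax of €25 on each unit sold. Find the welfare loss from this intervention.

Demand slope = (157.2 − 197.8)/(254 − 51) = −0.2, so p = 208 − 0.2q.
Supply slope = (201.3 − 59.2)/(254 − 51) = 0.7, so p = 23.5 + 0.7q.
Competitive equilibrium: 208 − 0.2q = 23.5 + 0.7q → q* = 205, p* = 167.
With the tax, the buyer price exceeds the seller price by 25: (208 − 0.2q) − (23.5 + 0.7q) = 25 → q' = 177.2222.
Δq = 205 − 177.2222 = 27.7778; the wedge equals the tax, 25.
The triangle = ½ × 27.7778 × 25 = €347.22.

€347.22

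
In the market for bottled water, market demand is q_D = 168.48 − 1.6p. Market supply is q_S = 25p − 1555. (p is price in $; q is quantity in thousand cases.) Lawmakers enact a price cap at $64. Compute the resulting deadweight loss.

In inverse form: demand p = 105.3 − 0.625q, supply p = 62.2 + 0.04q.
Competitive equilibrium: 105.3 − 0.625q = 62.2 + 0.04q → q* = 64.812, p* = 64.7925.
At the ceiling p = 64, quantity supplied = (64 − 62.2)/0.04 = 45.
Willingness to pay at q' = 45: 105.3 − 0.625·45 = 77.175.
Δq = 64.812 − 45 = 19.812; wedge = 77.175 − 64 = 13.175.
The triangle = ½ × 19.812 × 13.175 = $130.51 thousand.

$130.51 thousand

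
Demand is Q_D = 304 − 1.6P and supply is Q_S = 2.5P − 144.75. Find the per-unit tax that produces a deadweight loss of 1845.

61.5

In inverse form: demand P = 190 − 0.625Q, supply P = 57.9 + 0.4Q.
Competitive equilibrium: 190 − 0.625Q = 57.9 + 0.4Q → Q* = 128.878, P* = 109.4512.
A tax t gives ΔQ = t/1.025 and wedge t, so DWL = t²/2.05.
t²/2.05 = 1845 → t² = 3782.25 → t = 61.5.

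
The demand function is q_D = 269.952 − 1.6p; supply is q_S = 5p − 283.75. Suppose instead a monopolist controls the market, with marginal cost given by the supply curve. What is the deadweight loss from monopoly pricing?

In inverse form: demand p = 168.72 − 0.625q, supply p = 56.75 + 0.2q.
Competitive equilibrium: 168.72 − 0.625q = 56.75 + 0.2q → q* = 135.7212, p* = 83.8942.
Marginal revenue: MR = 168.72 − 1.25q. Set MR = MC: 168.72 − 1.25q = 56.75 + 0.2q → q_m = 77.2207.
Price p_m = 168.72 − 0.625·77.2207 = 120.4571; MC(q_m) = 56.75 + 0.2·77.2207 = 72.1941.
Competitive q* = 135.7212, so Δq = 58.5005; wedge = 120.4571 − 72.1941 = 48.263.
DWL = ½ × 58.5005 × 48.263 = 1411.70.

1411.70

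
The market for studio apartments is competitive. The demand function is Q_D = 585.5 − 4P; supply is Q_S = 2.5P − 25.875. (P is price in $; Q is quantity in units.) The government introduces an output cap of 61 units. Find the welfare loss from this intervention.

$7144.72

In inverse form: demand P = 146.375 − 0.25Q, supply P = 10.35 + 0.4Q.
Competitive equilibrium: 146.375 − 0.25Q = 10.35 + 0.4Q → Q* = 209.2692, P* = 94.0577.
At Q = 61: demand price = 146.375 − 0.25·61 = 131.125; supply price = 10.35 + 0.4·61 = 34.75.
ΔQ = 209.2692 − 61 = 148.2692; wedge = 131.125 − 34.75 = 96.375.
Deadweight loss = ½ × 148.2692 × 96.375 = $7144.72.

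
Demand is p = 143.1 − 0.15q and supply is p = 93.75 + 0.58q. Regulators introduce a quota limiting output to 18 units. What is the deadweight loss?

898.06

Competitive equilibrium: 143.1 − 0.15q = 93.75 + 0.58q → q* = 67.6027, p* = 132.9596.
At q = 18: demand price = 143.1 − 0.15·18 = 140.4; supply price = 93.75 + 0.58·18 = 104.19.
Δq = 67.6027 − 18 = 49.6027; wedge = 140.4 − 104.19 = 36.21.
Welfare loss = ½ × 49.6027 × 36.21 = 898.06.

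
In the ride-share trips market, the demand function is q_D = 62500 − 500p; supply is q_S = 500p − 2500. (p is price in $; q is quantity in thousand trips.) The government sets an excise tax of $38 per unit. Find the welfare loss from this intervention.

$180500 thousand

In inverse form: demand p = 125 − 0.002q, supply p = 5 + 0.002q.
Competitive equilibrium: 125 − 0.002q = 5 + 0.002q → q* = 30000, p* = 65.
With the tax, the buyer price exceeds the seller price by 38: (125 − 0.002q) − (5 + 0.002q) = 38 → q' = 20500.
Δq = 30000 − 20500 = 9500; the wedge equals the tax, 38.
Welfare loss = ½ × 9500 × 38 = $180500 thousand.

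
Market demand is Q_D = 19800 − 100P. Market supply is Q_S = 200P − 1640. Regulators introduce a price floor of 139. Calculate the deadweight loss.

342056.33

In inverse form: demand P = 198 − 0.01Q, supply P = 8.2 + 0.005Q.
Competitive equilibrium: 198 − 0.01Q = 8.2 + 0.005Q → Q* = 12653.3333, P* = 71.4667.
At the floor P = 139, quantity demanded = (198 − 139)/0.01 = 5900.
Sellers' marginal cost at Q' = 5900: 8.2 + 0.005·5900 = 37.7.
ΔQ = 12653.3333 − 5900 = 6753.3333; wedge = 139 − 37.7 = 101.3.
Deadweight loss = ½ × 6753.3333 × 101.3 = 342056.33.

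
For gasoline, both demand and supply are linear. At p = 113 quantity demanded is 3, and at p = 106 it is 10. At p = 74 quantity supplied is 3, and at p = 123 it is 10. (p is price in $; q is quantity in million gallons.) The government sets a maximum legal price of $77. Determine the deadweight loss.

$79.08 million

Demand slope = (106 − 113)/(10 − 3) = −1, so p = 116 − q.
Supply slope = (123 − 74)/(10 − 3) = 7, so p = 53 + 7q.
Competitive equilibrium: 116 − q = 53 + 7q → q* = 7.875, p* = 108.125.
At the ceiling p = 77, quantity supplied = (77 − 53)/7 = 3.4286.
Willingness to pay at q' = 3.4286: 116 − 1·3.4286 = 112.5714.
Δq = 7.875 − 3.4286 = 4.4464; wedge = 112.5714 − 77 = 35.5714.
Deadweight loss = ½ × 4.4464 × 35.5714 = $79.08 million.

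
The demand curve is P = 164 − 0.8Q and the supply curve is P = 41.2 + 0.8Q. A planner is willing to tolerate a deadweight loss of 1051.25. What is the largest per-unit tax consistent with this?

58

Competitive equilibrium: 164 − 0.8Q = 41.2 + 0.8Q → Q* = 76.75, P* = 102.6.
A tax t gives ΔQ = t/1.6 and wedge t, so DWL = t²/3.2.
t²/3.2 = 1051.25 → t² = 3364 → t = 58.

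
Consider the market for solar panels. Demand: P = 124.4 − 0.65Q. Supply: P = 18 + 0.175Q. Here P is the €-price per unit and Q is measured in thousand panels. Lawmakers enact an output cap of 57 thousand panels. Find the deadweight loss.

Competitive equilibrium: 124.4 − 0.65Q = 18 + 0.175Q → Q* = 128.9697, P* = 40.5697.
At Q = 57: demand price = 124.4 − 0.65·57 = 87.35; supply price = 18 + 0.175·57 = 27.975.
ΔQ = 128.9697 − 57 = 71.9697; wedge = 87.35 − 27.975 = 59.375.
DWL = ½ × 71.9697 × 59.375 = €2136.60 thousand.

€2136.60 thousand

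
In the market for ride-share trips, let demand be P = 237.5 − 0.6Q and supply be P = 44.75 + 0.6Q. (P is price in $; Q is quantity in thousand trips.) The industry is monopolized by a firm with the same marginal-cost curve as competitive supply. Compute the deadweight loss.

Competitive equilibrium: 237.5 − 0.6Q = 44.75 + 0.6Q → Q* = 160.625, P* = 141.125.
Marginal revenue: MR = 237.5 − 1.2Q. Set MR = MC: 237.5 − 1.2Q = 44.75 + 0.6Q → Q_m = 107.0833.
Price P_m = 237.5 − 0.6·107.0833 = 173.25; MC(Q_m) = 44.75 + 0.6·107.0833 = 109.
Competitive Q* = 160.625, so ΔQ = 53.5417; wedge = 173.25 − 109 = 64.25.
Welfare loss = ½ × 53.5417 × 64.25 = $1720.03 thousand.

$1720.03 thousand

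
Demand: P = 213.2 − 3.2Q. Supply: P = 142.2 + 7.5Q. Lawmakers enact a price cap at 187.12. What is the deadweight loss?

Competitive equilibrium: 213.2 − 3.2Q = 142.2 + 7.5Q → Q* = 6.6355, P* = 191.9664.
At the ceiling P = 187.12, quantity supplied = (187.12 − 142.2)/7.5 = 5.9893.
Willingness to pay at Q' = 5.9893: 213.2 − 3.2·5.9893 = 194.0342.
ΔQ = 6.6355 − 5.9893 = 0.6462; wedge = 194.0342 − 187.12 = 6.9142.
Deadweight loss = ½ × 0.6462 × 6.9142 = 2.23.

2.23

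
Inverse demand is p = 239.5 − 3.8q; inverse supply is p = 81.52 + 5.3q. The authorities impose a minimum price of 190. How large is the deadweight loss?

Competitive equilibrium: 239.5 − 3.8q = 81.52 + 5.3q → q* = 17.3604, p* = 173.5303.
At the floor p = 190, quantity demanded = (239.5 − 190)/3.8 = 13.0263.
Sellers' marginal cost at q' = 13.0263: 81.52 + 5.3·13.0263 = 150.5594.
Δq = 17.3604 − 13.0263 = 4.3341; wedge = 190 − 150.5594 = 39.4406.
Deadweight loss = ½ × 4.3341 × 39.4406 = 85.47.

85.47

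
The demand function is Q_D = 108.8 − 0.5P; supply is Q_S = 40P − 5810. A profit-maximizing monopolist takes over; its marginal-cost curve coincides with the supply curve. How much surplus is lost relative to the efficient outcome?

In inverse form: demand P = 217.6 − 2Q, supply P = 145.25 + 0.025Q.
Competitive equilibrium: 217.6 − 2Q = 145.25 + 0.025Q → Q* = 35.7284, P* = 146.1432.
Marginal revenue: MR = 217.6 − 4Q. Set MR = MC: 217.6 − 4Q = 145.25 + 0.025Q → Q_m = 17.9752.
Price P_m = 217.6 − 2·17.9752 = 181.6496; MC(Q_m) = 145.25 + 0.025·17.9752 = 145.6994.
Competitive Q* = 35.7284, so ΔQ = 17.7532; wedge = 181.6496 − 145.6994 = 35.9502.
DWL = ½ × 17.7532 × 35.9502 = 319.12.

319.12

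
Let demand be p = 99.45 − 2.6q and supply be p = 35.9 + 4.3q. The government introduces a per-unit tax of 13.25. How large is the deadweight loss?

12.72

Competitive equilibrium: 99.45 − 2.6q = 35.9 + 4.3q → q* = 9.2101, p* = 75.5036.
With the tax, the buyer price exceeds the seller price by 13.25: (99.45 − 2.6q) − (35.9 + 4.3q) = 13.25 → q' = 7.2899.
Δq = 9.2101 − 7.2899 = 1.9202; the wedge equals the tax, 13.25.
Deadweight loss = ½ × 1.9202 × 13.25 = 12.72.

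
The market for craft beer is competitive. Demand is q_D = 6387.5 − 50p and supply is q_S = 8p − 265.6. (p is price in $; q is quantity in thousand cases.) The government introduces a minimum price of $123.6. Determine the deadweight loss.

In inverse form: demand p = 127.75 − 0.02q, supply p = 33.2 + 0.125q.
Competitive equilibrium: 127.75 − 0.02q = 33.2 + 0.125q → q* = 652.069, p* = 114.7086.
At the floor p = 123.6, quantity demanded = (127.75 − 123.6)/0.02 = 207.5.
Sellers' marginal cost at q' = 207.5: 33.2 + 0.125·207.5 = 59.1375.
Δq = 652.069 − 207.5 = 444.569; wedge = 123.6 − 59.1375 = 64.4625.
Deadweight loss = ½ × 444.569 × 64.4625 = $14329.01 thousand.

$14329.01 thousand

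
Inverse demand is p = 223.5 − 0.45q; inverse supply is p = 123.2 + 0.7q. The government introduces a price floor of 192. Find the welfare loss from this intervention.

170.45

Competitive equilibrium: 223.5 − 0.45q = 123.2 + 0.7q → q* = 87.2174, p* = 184.2522.
At the floor p = 192, quantity demanded = (223.5 − 192)/0.45 = 70.
Sellers' marginal cost at q' = 70: 123.2 + 0.7·70 = 172.2.
Δq = 87.2174 − 70 = 17.2174; wedge = 192 − 172.2 = 19.8.
Deadweight loss = ½ × 17.2174 × 19.8 = 170.45.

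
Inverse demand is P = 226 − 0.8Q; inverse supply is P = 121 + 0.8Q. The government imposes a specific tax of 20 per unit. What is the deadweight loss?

Competitive equilibrium: 226 − 0.8Q = 121 + 0.8Q → Q* = 65.625, P* = 173.5.
With the tax, the buyer price exceeds the seller price by 20: (226 − 0.8Q) − (121 + 0.8Q) = 20 → Q' = 53.125.
ΔQ = 65.625 − 53.125 = 12.5; the wedge equals the tax, 20.
Deadweight loss = ½ × 12.5 × 20 = 125.

125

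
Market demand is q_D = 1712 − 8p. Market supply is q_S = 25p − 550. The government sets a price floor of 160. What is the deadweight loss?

In inverse form: demand p = 214 − 0.125q, supply p = 22 + 0.04q.
Competitive equilibrium: 214 − 0.125q = 22 + 0.04q → q* = 1163.6364, p* = 68.5455.
At the floor p = 160, quantity demanded = (214 − 160)/0.125 = 432.
Sellers' marginal cost at q' = 432: 22 + 0.04·432 = 39.28.
Δq = 1163.6364 − 432 = 731.6364; wedge = 160 − 39.28 = 120.72.
Deadweight loss = ½ × 731.6364 × 120.72 = 44161.57.

44161.57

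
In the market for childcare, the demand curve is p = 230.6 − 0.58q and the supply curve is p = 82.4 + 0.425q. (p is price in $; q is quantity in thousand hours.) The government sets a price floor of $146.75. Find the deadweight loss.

$4.21 thousand

Competitive equilibrium: 230.6 − 0.58q = 82.4 + 0.425q → q* = 147.4627, p* = 145.0716.
At the floor p = 146.75, quantity demanded = (230.6 − 146.75)/0.58 = 144.569.
Sellers' marginal cost at q' = 144.569: 82.4 + 0.425·144.569 = 143.8418.
Δq = 147.4627 − 144.569 = 2.8937; wedge = 146.75 − 143.8418 = 2.9082.
Welfare loss = ½ × 2.8937 × 2.9082 = $4.21 thousand.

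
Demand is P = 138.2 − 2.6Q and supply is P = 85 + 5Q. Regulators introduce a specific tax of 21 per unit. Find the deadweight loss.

29.01

Competitive equilibrium: 138.2 − 2.6Q = 85 + 5Q → Q* = 7, P* = 120.
With the tax, the buyer price exceeds the seller price by 21: (138.2 − 2.6Q) − (85 + 5Q) = 21 → Q' = 4.2368.
ΔQ = 7 − 4.2368 = 2.7632; the wedge equals the tax, 21.
Welfare loss = ½ × 2.7632 × 21 = 29.01.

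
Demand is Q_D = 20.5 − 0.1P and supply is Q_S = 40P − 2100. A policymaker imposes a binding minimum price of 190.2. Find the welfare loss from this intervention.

945.19

In inverse form: demand P = 205 − 10Q, supply P = 52.5 + 0.025Q.
Competitive equilibrium: 205 − 10Q = 52.5 + 0.025Q → Q* = 15.212, P* = 52.8803.
At the floor P = 190.2, quantity demanded = (205 − 190.2)/10 = 1.48.
Sellers' marginal cost at Q' = 1.48: 52.5 + 0.025·1.48 = 52.537.
ΔQ = 15.212 − 1.48 = 13.732; wedge = 190.2 − 52.537 = 137.663.
Deadweight loss = ½ × 13.732 × 137.663 = 945.19.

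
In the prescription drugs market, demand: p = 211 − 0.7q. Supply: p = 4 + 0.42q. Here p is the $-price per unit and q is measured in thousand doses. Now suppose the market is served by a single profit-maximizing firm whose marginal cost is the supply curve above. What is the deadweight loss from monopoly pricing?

$2829.74 thousand

Competitive equilibrium: 211 − 0.7q = 4 + 0.42q → q* = 184.82143, p* = 81.625.
Marginal revenue: MR = 211 − 1.4q. Set MR = MC: 211 − 1.4q = 4 + 0.42q → q_m = 113.73626.
Price p_m = 211 − 0.7·113.73626 = 131.38462; MC(q_m) = 4 + 0.42·113.73626 = 51.76923.
Competitive q* = 184.82143, so Δq = 71.08517; wedge = 131.38462 − 51.76923 = 79.61539.
Deadweight loss = ½ × 71.08517 × 79.61539 = $2829.74 thousand.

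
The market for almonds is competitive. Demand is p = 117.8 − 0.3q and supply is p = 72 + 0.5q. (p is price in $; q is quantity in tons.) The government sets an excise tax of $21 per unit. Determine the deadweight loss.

Competitive equilibrium: 117.8 − 0.3q = 72 + 0.5q → q* = 57.25, p* = 100.625.
With the tax, the buyer price exceeds the seller price by 21: (117.8 − 0.3q) − (72 + 0.5q) = 21 → q' = 31.
Δq = 57.25 − 31 = 26.25; the wedge equals the tax, 21.
Deadweight loss = ½ × 26.25 × 21 = $275.625.

$275.625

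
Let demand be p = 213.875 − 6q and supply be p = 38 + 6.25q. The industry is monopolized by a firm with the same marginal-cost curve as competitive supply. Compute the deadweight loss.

Competitive equilibrium: 213.875 − 6q = 38 + 6.25q → q* = 14.3571, p* = 127.7321.
Marginal revenue: MR = 213.875 − 12q. Set MR = MC: 213.875 − 12q = 38 + 6.25q → q_m = 9.637.
Price p_m = 213.875 − 6·9.637 = 156.053; MC(q_m) = 38 + 6.25·9.637 = 98.2313.
Competitive q* = 14.3571, so Δq = 4.7201; wedge = 156.053 − 98.2313 = 57.8217.
The triangle = ½ × 4.7201 × 57.8217 = 136.46.

136.46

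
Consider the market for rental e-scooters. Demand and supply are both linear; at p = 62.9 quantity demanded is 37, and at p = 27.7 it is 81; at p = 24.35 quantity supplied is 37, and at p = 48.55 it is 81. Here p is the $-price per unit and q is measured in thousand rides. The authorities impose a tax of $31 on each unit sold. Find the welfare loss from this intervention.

Demand slope = (27.7 − 62.9)/(81 − 37) = −0.8, so p = 92.5 − 0.8q.
Supply slope = (48.55 − 24.35)/(81 − 37) = 0.55, so p = 4 + 0.55q.
Competitive equilibrium: 92.5 − 0.8q = 4 + 0.55q → q* = 65.5556, p* = 40.0556.
With the tax, the buyer price exceeds the seller price by 31: (92.5 − 0.8q) − (4 + 0.55q) = 31 → q' = 42.5926.
Δq = 65.5556 − 42.5926 = 22.963; the wedge equals the tax, 31.
Welfare loss = ½ × 22.963 × 31 = $355.93 thousand.

$355.93 thousand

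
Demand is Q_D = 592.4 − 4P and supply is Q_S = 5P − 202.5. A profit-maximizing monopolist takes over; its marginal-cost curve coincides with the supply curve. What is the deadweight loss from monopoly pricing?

In inverse form: demand P = 148.1 − 0.25Q, supply P = 40.5 + 0.2Q.
Competitive equilibrium: 148.1 − 0.25Q = 40.5 + 0.2Q → Q* = 239.1111, P* = 88.3222.
Marginal revenue: MR = 148.1 − 0.5Q. Set MR = MC: 148.1 − 0.5Q = 40.5 + 0.2Q → Q_m = 153.7143.
Price P_m = 148.1 − 0.25·153.7143 = 109.6714; MC(Q_m) = 40.5 + 0.2·153.7143 = 71.2429.
Competitive Q* = 239.1111, so ΔQ = 85.3968; wedge = 109.6714 − 71.2429 = 38.4285.
DWL = ½ × 85.3968 × 38.4285 = 1640.84.

1640.84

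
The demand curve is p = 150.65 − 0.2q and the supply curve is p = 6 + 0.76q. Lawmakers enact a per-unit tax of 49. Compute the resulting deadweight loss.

1250.52

Competitive equilibrium: 150.65 − 0.2q = 6 + 0.76q → q* = 150.6771, p* = 120.5146.
With the tax, the buyer price exceeds the seller price by 49: (150.65 − 0.2q) − (6 + 0.76q) = 49 → q' = 99.6354.
Δq = 150.6771 − 99.6354 = 51.0417; the wedge equals the tax, 49.
DWL = ½ × 51.0417 × 49 = 1250.52.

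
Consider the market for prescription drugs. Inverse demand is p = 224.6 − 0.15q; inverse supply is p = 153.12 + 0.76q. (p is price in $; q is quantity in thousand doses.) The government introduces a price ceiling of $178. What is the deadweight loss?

Competitive equilibrium: 224.6 − 0.15q = 153.12 + 0.76q → q* = 78.5495, p* = 212.8176.
At the ceiling p = 178, quantity supplied = (178 − 153.12)/0.76 = 32.7368.
Willingness to pay at q' = 32.7368: 224.6 − 0.15·32.7368 = 219.6895.
Δq = 78.5495 − 32.7368 = 45.8127; wedge = 219.6895 − 178 = 41.6895.
Welfare loss = ½ × 45.8127 × 41.6895 = $954.95 thousand.

$954.95 thousand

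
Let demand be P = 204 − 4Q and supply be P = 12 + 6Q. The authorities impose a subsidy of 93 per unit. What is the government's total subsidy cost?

Competitive equilibrium: 204 − 4Q = 12 + 6Q → Q* = 19.2, P* = 127.2.
The subsidy lowers effective supply by 93: P = 6Q − 81.
New quantity: 204 − 4Q = 6Q − 81 → Q' = 28.5.
Total subsidy cost = 93 × 28.5 = 2650.50.

2650.50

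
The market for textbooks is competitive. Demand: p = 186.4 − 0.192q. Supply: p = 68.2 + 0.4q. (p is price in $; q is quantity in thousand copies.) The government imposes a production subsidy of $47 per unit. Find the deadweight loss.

$1865.71 thousand

Competitive equilibrium: 186.4 − 0.192q = 68.2 + 0.4q → q* = 199.6622, p* = 148.0649.
The subsidy lowers effective supply by 47: p = 21.2 + 0.4q.
New quantity: 186.4 − 0.192q = 21.2 + 0.4q → q' = 279.0541.
Overproduction Δq = 279.0541 − 199.6622 = 79.3919; wedge = subsidy = 47.
Welfare loss = ½ × 79.3919 × 47 = $1865.71 thousand.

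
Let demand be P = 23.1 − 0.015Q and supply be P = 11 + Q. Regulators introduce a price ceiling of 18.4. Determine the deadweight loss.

Competitive equilibrium: 23.1 − 0.015Q = 11 + Q → Q* = 11.9212, P* = 22.9212.
At the ceiling P = 18.4, quantity supplied = (18.4 − 11)/1 = 7.4.
Willingness to pay at Q' = 7.4: 23.1 − 0.015·7.4 = 22.989.
ΔQ = 11.9212 − 7.4 = 4.5212; wedge = 22.989 − 18.4 = 4.589.
Welfare loss = ½ × 4.5212 × 4.589 = 10.37.

10.37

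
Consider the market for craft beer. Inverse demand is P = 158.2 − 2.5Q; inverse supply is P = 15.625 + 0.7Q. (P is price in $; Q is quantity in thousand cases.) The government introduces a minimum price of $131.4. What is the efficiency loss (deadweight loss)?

Competitive equilibrium: 158.2 − 2.5Q = 15.625 + 0.7Q → Q* = 44.5547, P* = 46.8133.
At the floor P = 131.4, quantity demanded = (158.2 − 131.4)/2.5 = 10.72.
Sellers' marginal cost at Q' = 10.72: 15.625 + 0.7·10.72 = 23.129.
ΔQ = 44.5547 − 10.72 = 33.8347; wedge = 131.4 − 23.129 = 108.271.
Welfare loss = ½ × 33.8347 × 108.271 = $1831.66 thousand.

$1831.66 thousand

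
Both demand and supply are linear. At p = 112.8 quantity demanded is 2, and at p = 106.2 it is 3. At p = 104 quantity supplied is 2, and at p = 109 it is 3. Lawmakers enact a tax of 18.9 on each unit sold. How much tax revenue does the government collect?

21.34

Demand slope = (106.2 − 112.8)/(3 − 2) = −6.6, so p = 126 − 6.6q.
Supply slope = (109 − 104)/(3 − 2) = 5, so p = 94 + 5q.
Competitive equilibrium: 126 − 6.6q = 94 + 5q → q* = 2.7586, p* = 107.7931.
With the tax, the buyer price exceeds the seller price by 18.9: (126 − 6.6q) − (94 + 5q) = 18.9 → q' = 1.1293.
Tax revenue = 18.9 × 1.1293 = 21.34.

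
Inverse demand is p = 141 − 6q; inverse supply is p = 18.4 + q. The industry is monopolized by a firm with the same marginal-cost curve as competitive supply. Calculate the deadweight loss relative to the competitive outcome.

Competitive equilibrium: 141 − 6q = 18.4 + q → q* = 17.5143, p* = 35.9143.
Marginal revenue: MR = 141 − 12q. Set MR = MC: 141 − 12q = 18.4 + q → q_m = 9.4308.
Price p_m = 141 − 6·9.4308 = 84.4152; MC(q_m) = 18.4 + 1·9.4308 = 27.8308.
Competitive q* = 17.5143, so Δq = 8.0835; wedge = 84.4152 − 27.8308 = 56.5844.
Welfare loss = ½ × 8.0835 × 56.5844 = 228.70.

228.70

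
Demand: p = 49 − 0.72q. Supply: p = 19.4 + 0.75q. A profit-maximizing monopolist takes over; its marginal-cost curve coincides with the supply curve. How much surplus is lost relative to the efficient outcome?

Competitive equilibrium: 49 − 0.72q = 19.4 + 0.75q → q* = 20.1361, p* = 34.502.
Marginal revenue: MR = 49 − 1.44q. Set MR = MC: 49 − 1.44q = 19.4 + 0.75q → q_m = 13.516.
Price p_m = 49 − 0.72·13.516 = 39.2685; MC(q_m) = 19.4 + 0.75·13.516 = 29.537.
Competitive q* = 20.1361, so Δq = 6.6201; wedge = 39.2685 − 29.537 = 9.7315.
The triangle = ½ × 6.6201 × 9.7315 = 32.21.

32.21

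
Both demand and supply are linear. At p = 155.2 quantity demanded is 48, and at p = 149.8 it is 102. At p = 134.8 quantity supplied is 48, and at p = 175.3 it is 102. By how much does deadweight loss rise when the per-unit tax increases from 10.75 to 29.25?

Demand slope = (149.8 − 155.2)/(102 − 48) = −0.1, so p = 160 − 0.1q.
Supply slope = (175.3 − 134.8)/(102 − 48) = 0.75, so p = 98.8 + 0.75q.
Competitive equilibrium: 160 − 0.1q = 98.8 + 0.75q → q* = 72, p* = 152.8.
For a per-unit tax t: Δq = t/0.85, so DWL = ½·t·(t/0.85) = t²/1.7.
At t = 10.75: DWL = 67.978. At t = 29.25: DWL = 503.272.
Increase = 503.272 − 67.978 = 435.29.

435.29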